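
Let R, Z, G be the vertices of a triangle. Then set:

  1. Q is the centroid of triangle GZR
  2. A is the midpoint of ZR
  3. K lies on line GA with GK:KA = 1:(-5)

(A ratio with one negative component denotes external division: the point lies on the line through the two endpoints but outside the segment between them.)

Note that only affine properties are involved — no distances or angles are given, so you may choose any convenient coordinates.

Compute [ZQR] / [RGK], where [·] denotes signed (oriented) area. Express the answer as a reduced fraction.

[ZQR]:[RGK] = 8/3

Work in coordinates with R = (0, 0), Z = (1, 0), G = (0, 1).
1. Q is the centroid of triangle GZR ⇒ Q = (1/3, 1/3)
2. A is the midpoint of ZR ⇒ A = (1/2, 0)
3. K lies on line GA with GK:KA = 1:(-5) ⇒ K = (-1/8, 5/4)
2·[ZQR] = 1/3, 2·[RGK] = 1/8
[ZQR]:[RGK] = 1/3:1/8 = 8/3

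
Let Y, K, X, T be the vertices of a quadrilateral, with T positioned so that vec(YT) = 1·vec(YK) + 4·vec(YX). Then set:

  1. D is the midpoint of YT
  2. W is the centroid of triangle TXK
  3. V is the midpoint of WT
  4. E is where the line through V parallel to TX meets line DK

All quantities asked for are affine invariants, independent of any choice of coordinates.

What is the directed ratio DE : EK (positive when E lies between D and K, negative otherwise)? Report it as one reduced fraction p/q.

DE:EK = 1/20

Assign Y = (0, 0), K = (1, 0), X = (0, 1), T = (1, 4) — the answer is frame-independent, so this choice is without loss of generality.
1. D is the midpoint of YT ⇒ D = (1/2, 2)
2. W is the centroid of triangle TXK ⇒ W = (2/3, 5/3)
3. V is the midpoint of WT ⇒ V = (5/6, 17/6)
4. E is where the line through V parallel to TX meets line DK ⇒ E = (11/21, 40/21)
E = D + t·(K−D) with t = 1/21, so DE:EK = t:(1−t) = 1/21:20/21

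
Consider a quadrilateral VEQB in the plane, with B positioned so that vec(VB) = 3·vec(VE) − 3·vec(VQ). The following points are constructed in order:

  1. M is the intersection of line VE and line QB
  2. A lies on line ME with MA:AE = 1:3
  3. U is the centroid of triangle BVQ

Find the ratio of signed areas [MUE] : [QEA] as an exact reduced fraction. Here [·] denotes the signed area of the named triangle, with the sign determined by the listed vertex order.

[MUE]:[QEA] = -8/9

Set V = (0, 0), E = (1, 0), Q = (0, 1), B = (3, -3); any affine frame gives the same invariant.
1. M is the intersection of line VE and line QB ⇒ M = (3/4, 0)
2. A lies on line ME with MA:AE = 1:3 ⇒ A = (13/16, 0)
3. U is the centroid of triangle BVQ ⇒ U = (1, -2/3)
2·[MUE] = 1/6, 2·[QEA] = -3/16
[MUE]:[QEA] = 1/6:-3/16 = -8/9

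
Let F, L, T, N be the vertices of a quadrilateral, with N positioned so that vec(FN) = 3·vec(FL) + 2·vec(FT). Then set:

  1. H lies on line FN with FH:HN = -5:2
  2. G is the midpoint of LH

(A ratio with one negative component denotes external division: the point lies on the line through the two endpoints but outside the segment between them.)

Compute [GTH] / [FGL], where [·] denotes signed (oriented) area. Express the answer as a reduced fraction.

[GTH]:[FGL] = 11/5

Set F = (0, 0), L = (1, 0), T = (0, 1), N = (3, 2); any affine frame gives the same invariant.
1. H lies on line FN with FH:HN = -5:2 ⇒ H = (5, 10/3)
2. G is the midpoint of LH ⇒ G = (3, 5/3)
2·[GTH] = -11/3, 2·[FGL] = -5/3
[GTH]:[FGL] = -11/3:-5/3 = 11/5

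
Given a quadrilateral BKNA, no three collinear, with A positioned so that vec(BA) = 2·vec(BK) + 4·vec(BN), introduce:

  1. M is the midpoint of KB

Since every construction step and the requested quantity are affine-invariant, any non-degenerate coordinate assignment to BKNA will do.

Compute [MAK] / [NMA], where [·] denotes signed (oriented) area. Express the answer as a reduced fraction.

Choose coordinates B = (0, 0), K = (1, 0), N = (0, 1), A = (2, 4).
1. M is the midpoint of KB ⇒ M = (1/2, 0)
2·[MAK] = -2, 2·[NMA] = 7/2
[MAK]:[NMA] = -2:7/2 = -4/7

[MAK]:[NMA] = -4/7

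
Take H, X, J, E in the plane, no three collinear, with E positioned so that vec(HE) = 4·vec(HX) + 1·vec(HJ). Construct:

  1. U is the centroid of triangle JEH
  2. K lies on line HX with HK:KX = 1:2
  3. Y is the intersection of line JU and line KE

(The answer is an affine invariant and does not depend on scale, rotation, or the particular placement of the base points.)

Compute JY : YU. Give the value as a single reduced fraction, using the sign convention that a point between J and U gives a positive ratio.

JY:YU = -36/13

Choose coordinates H = (0, 0), X = (1, 0), J = (0, 1), E = (4, 1).
1. U is the centroid of triangle JEH ⇒ U = (4/3, 2/3)
2. K lies on line HX with HK:KX = 1:2 ⇒ K = (1/3, 0)
3. Y is the intersection of line JU and line KE ⇒ Y = (48/23, 11/23)
Y = J + t·(U−J) with t = 36/23, so JY:YU = t:(1−t) = 36/23:-13/23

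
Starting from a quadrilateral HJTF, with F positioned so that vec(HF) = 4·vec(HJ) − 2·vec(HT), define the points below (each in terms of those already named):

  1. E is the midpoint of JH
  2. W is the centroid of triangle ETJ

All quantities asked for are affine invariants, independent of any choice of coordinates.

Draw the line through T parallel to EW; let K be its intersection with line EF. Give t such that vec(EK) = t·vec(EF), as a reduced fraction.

Work in coordinates with H = (0, 0), J = (1, 0), T = (0, 1), F = (4, -2).
1. E is the midpoint of JH ⇒ E = (1/2, 0)
2. W is the centroid of triangle ETJ ⇒ W = (1/2, 1/3)
through T parallel to EW: direction (0, 1/3); meets EF at K = (0, 2/7)
K = E + t·(F−E) with t = -1/7

t = -1/7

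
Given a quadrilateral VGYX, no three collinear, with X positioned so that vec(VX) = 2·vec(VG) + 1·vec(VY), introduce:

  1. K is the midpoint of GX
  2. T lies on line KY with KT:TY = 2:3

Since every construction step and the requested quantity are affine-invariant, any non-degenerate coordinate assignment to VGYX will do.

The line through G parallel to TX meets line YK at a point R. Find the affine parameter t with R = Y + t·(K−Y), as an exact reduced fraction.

Work in coordinates with V = (0, 0), G = (1, 0), Y = (0, 1), X = (2, 1).
1. K is the midpoint of GX ⇒ K = (3/2, 1/2)
2. T lies on line KY with KT:TY = 2:3 ⇒ T = (9/10, 7/10)
through G parallel to TX: direction (11/10, 3/10); meets YK at R = (21/10, 3/10)
R = Y + t·(K−Y) with t = 7/5

t = 7/5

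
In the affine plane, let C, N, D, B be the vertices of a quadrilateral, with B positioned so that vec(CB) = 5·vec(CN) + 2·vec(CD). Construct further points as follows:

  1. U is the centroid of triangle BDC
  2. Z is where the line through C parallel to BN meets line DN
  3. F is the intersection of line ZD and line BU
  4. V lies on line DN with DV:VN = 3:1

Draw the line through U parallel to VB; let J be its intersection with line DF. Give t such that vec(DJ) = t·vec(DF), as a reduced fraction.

Set C = (0, 0), N = (1, 0), D = (0, 1), B = (5, 2); any affine frame gives the same invariant.
1. U is the centroid of triangle BDC ⇒ U = (5/3, 1)
2. Z is where the line through C parallel to BN meets line DN ⇒ Z = (2/3, 1/3)
3. F is the intersection of line ZD and line BU ⇒ F = (5/13, 8/13)
4. V lies on line DN with DV:VN = 3:1 ⇒ V = (3/4, 1/4)
through U parallel to VB: direction (17/4, 7/4); meets DF at J = (35/72, 37/72)
J = D + t·(F−D) with t = 91/72

t = 91/72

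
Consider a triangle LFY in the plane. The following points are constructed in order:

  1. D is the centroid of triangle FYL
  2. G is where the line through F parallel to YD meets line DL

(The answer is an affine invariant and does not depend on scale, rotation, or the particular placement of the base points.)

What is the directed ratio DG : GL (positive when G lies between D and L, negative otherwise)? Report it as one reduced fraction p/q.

Assign L = (0, 0), F = (1, 0), Y = (0, 1) — the answer is frame-independent, so this choice is without loss of generality.
1. D is the centroid of triangle FYL ⇒ D = (1/3, 1/3)
2. G is where the line through F parallel to YD meets line DL ⇒ G = (2/3, 2/3)
G = D + t·(L−D) with t = -1, so DG:GL = t:(1−t) = -1:2

DG:GL = -1/2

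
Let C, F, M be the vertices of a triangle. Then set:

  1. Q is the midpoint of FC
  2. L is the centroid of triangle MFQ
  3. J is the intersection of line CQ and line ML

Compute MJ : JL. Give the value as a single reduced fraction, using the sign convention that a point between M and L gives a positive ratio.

MJ:JL = -3

Set C = (0, 0), F = (1, 0), M = (0, 1); any affine frame gives the same invariant.
1. Q is the midpoint of FC ⇒ Q = (1/2, 0)
2. L is the centroid of triangle MFQ ⇒ L = (1/2, 1/3)
3. J is the intersection of line CQ and line ML ⇒ J = (3/4, 0)
J = M + t·(L−M) with t = 3/2, so MJ:JL = t:(1−t) = 3/2:-1/2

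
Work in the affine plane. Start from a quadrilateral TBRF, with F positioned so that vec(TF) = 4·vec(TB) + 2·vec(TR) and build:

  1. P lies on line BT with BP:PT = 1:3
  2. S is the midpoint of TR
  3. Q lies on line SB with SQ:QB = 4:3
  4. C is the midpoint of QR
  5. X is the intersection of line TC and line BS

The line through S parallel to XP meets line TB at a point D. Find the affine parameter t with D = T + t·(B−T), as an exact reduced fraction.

Work in coordinates with T = (0, 0), B = (1, 0), R = (0, 1), F = (4, 2).
1. P lies on line BT with BP:PT = 1:3 ⇒ P = (3/4, 0)
2. S is the midpoint of TR ⇒ S = (0, 1/2)
3. Q lies on line SB with SQ:QB = 4:3 ⇒ Q = (4/7, 3/14)
4. C is the midpoint of QR ⇒ C = (2/7, 17/28)
5. X is the intersection of line TC and line BS ⇒ X = (4/21, 17/42)
through S parallel to XP: direction (47/84, -17/42); meets TB at D = (47/68, 0)
D = T + t·(B−T) with t = 47/68

t = 47/68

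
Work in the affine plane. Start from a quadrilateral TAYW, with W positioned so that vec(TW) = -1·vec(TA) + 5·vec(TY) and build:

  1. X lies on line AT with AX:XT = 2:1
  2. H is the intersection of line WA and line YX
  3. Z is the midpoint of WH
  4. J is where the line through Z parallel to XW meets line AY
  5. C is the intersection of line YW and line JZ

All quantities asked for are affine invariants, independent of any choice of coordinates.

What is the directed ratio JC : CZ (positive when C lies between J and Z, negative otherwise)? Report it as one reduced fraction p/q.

JC:CZ = -8/11

Work in coordinates with T = (0, 0), A = (1, 0), Y = (0, 1), W = (-1, 5).
1. X lies on line AT with AX:XT = 2:1 ⇒ X = (1/3, 0)
2. H is the intersection of line WA and line YX ⇒ H = (-3, 10)
3. Z is the midpoint of WH ⇒ Z = (-2, 15/2)
4. J is where the line through Z parallel to XW meets line AY ⇒ J = (-4/11, 15/11)
5. C is the intersection of line YW and line JZ ⇒ C = (4, -15)
C = J + t·(Z−J) with t = -8/3, so JC:CZ = t:(1−t) = -8/3:11/3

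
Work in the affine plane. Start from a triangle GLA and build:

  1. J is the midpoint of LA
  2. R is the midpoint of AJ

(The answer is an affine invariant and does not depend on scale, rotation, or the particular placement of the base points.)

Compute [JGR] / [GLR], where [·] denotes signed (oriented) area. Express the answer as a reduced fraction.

Work in coordinates with G = (0, 0), L = (1, 0), A = (0, 1).
1. J is the midpoint of LA ⇒ J = (1/2, 1/2)
2. R is the midpoint of AJ ⇒ R = (1/4, 3/4)
2·[JGR] = -1/4, 2·[GLR] = 3/4
[JGR]:[GLR] = -1/4:3/4 = -1/3

[JGR]:[GLR] = -1/3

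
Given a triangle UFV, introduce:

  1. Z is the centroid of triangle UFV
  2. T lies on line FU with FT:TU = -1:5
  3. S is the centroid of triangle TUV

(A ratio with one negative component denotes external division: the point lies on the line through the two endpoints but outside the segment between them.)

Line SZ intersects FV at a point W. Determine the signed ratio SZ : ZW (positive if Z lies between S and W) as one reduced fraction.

SZ:ZW = -1/4

Choose coordinates U = (0, 0), F = (1, 0), V = (0, 1).
1. Z is the centroid of triangle UFV ⇒ Z = (1/3, 1/3)
2. T lies on line FU with FT:TU = -1:5 ⇒ T = (5/4, 0)
3. S is the centroid of triangle TUV ⇒ S = (5/12, 1/3)
line SZ meets FV at W = (2/3, 1/3)
Z = S + t·(W−S) with t = -1/3, so SZ:ZW = -1/3:4/3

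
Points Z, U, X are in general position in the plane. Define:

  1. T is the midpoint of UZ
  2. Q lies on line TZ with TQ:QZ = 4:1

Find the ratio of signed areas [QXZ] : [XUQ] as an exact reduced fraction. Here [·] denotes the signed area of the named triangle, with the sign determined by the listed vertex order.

Choose coordinates Z = (0, 0), U = (1, 0), X = (0, 1).
1. T is the midpoint of UZ ⇒ T = (1/2, 0)
2. Q lies on line TZ with TQ:QZ = 4:1 ⇒ Q = (1/10, 0)
2·[QXZ] = 1/10, 2·[XUQ] = -9/10
[QXZ]:[XUQ] = 1/10:-9/10 = -1/9

[QXZ]:[XUQ] = -1/9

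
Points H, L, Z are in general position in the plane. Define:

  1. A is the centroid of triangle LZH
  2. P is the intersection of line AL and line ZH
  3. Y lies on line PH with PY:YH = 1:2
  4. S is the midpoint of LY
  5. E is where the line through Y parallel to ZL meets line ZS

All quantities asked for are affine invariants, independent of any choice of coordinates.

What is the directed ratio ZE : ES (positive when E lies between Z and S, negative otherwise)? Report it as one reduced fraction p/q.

Choose coordinates H = (0, 0), L = (1, 0), Z = (0, 1).
1. A is the centroid of triangle LZH ⇒ A = (1/3, 1/3)
2. P is the intersection of line AL and line ZH ⇒ P = (0, 1/2)
3. Y lies on line PH with PY:YH = 1:2 ⇒ Y = (0, 1/3)
4. S is the midpoint of LY ⇒ S = (1/2, 1/6)
5. E is where the line through Y parallel to ZL meets line ZS ⇒ E = (1, -2/3)
E = Z + t·(S−Z) with t = 2, so ZE:ES = t:(1−t) = 2:-1

ZE:ES = -2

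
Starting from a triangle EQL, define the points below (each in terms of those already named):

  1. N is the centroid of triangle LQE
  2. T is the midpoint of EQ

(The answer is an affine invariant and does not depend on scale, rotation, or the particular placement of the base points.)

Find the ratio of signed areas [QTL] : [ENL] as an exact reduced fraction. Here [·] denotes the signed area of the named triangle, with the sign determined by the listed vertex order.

[QTL]:[ENL] = -3/2

Work in coordinates with E = (0, 0), Q = (1, 0), L = (0, 1).
1. N is the centroid of triangle LQE ⇒ N = (1/3, 1/3)
2. T is the midpoint of EQ ⇒ T = (1/2, 0)
2·[QTL] = -1/2, 2·[ENL] = 1/3
[QTL]:[ENL] = -1/2:1/3 = -3/2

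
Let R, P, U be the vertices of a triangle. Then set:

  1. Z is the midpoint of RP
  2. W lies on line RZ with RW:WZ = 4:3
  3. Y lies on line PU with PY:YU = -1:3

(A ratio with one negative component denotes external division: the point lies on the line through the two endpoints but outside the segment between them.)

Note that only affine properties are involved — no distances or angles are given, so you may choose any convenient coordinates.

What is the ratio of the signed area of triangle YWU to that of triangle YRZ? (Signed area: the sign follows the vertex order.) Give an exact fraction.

[YWU]:[YRZ] = 30/7

Set R = (0, 0), P = (1, 0), U = (0, 1); any affine frame gives the same invariant.
1. Z is the midpoint of RP ⇒ Z = (1/2, 0)
2. W lies on line RZ with RW:WZ = 4:3 ⇒ W = (2/7, 0)
3. Y lies on line PU with PY:YU = -1:3 ⇒ Y = (3/2, -1/2)
2·[YWU] = -15/14, 2·[YRZ] = -1/4
[YWU]:[YRZ] = -15/14:-1/4 = 30/7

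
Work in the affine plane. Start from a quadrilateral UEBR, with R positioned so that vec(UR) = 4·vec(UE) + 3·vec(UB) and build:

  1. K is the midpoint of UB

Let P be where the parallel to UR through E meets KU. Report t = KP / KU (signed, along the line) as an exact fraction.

t = 5/2

Work in coordinates with U = (0, 0), E = (1, 0), B = (0, 1), R = (4, 3).
1. K is the midpoint of UB ⇒ K = (0, 1/2)
through E parallel to UR: direction (4, 3); meets KU at P = (0, -3/4)
P = K + t·(U−K) with t = 5/2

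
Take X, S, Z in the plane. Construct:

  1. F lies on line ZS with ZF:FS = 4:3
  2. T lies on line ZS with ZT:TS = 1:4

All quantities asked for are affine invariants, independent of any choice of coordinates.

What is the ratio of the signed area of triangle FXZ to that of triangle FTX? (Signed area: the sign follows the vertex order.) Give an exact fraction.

Choose coordinates X = (0, 0), S = (1, 0), Z = (0, 1).
1. F lies on line ZS with ZF:FS = 4:3 ⇒ F = (4/7, 3/7)
2. T lies on line ZS with ZT:TS = 1:4 ⇒ T = (1/5, 4/5)
2·[FXZ] = -4/7, 2·[FTX] = 13/35
[FXZ]:[FTX] = -4/7:13/35 = -20/13

[FXZ]:[FTX] = -20/13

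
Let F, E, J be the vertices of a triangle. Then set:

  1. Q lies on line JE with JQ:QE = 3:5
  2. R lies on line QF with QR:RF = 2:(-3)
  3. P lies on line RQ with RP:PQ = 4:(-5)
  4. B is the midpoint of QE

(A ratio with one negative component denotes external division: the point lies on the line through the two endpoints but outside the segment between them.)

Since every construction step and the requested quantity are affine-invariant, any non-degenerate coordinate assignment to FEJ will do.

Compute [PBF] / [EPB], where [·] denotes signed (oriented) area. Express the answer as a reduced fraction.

Assign F = (0, 0), E = (1, 0), J = (0, 1) — the answer is frame-independent, so this choice is without loss of generality.
1. Q lies on line JE with JQ:QE = 3:5 ⇒ Q = (3/8, 5/8)
2. R lies on line QF with QR:RF = 2:(-3) ⇒ R = (9/8, 15/8)
3. P lies on line RQ with RP:PQ = 4:(-5) ⇒ P = (33/8, 55/8)
4. B is the midpoint of QE ⇒ B = (11/16, 5/16)
2·[PBF] = -55/16, 2·[EPB] = 25/8
[PBF]:[EPB] = -55/16:25/8 = -11/10

[PBF]:[EPB] = -11/10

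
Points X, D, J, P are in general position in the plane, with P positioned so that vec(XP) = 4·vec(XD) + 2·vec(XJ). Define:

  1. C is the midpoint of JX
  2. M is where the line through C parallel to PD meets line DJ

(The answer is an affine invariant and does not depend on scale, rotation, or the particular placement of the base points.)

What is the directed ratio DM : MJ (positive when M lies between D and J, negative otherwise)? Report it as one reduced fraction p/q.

DM:MJ = 7/3

Choose coordinates X = (0, 0), D = (1, 0), J = (0, 1), P = (4, 2).
1. C is the midpoint of JX ⇒ C = (0, 1/2)
2. M is where the line through C parallel to PD meets line DJ ⇒ M = (3/10, 7/10)
M = D + t·(J−D) with t = 7/10, so DM:MJ = t:(1−t) = 7/10:3/10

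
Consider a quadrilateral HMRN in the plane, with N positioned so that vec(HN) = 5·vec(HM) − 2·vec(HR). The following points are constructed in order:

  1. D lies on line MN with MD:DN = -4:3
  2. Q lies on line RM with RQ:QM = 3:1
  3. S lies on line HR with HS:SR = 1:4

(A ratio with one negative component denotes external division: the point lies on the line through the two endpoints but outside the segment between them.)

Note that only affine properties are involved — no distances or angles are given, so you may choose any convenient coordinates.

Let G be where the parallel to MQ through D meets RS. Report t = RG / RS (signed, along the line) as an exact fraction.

Assign H = (0, 0), M = (1, 0), R = (0, 1), N = (5, -2) — the answer is frame-independent, so this choice is without loss of generality.
1. D lies on line MN with MD:DN = -4:3 ⇒ D = (17, -8)
2. Q lies on line RM with RQ:QM = 3:1 ⇒ Q = (3/4, 1/4)
3. S lies on line HR with HS:SR = 1:4 ⇒ S = (0, 1/5)
through D parallel to MQ: direction (-1/4, 1/4); meets RS at G = (0, 9)
G = R + t·(S−R) with t = -10

t = -10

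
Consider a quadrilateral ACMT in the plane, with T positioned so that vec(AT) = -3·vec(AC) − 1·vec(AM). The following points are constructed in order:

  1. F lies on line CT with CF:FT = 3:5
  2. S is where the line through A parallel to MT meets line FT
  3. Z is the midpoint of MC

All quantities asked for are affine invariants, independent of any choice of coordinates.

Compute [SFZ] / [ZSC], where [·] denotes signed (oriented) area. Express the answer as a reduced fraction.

Work in coordinates with A = (0, 0), C = (1, 0), M = (0, 1), T = (-3, -1).
1. F lies on line CT with CF:FT = 3:5 ⇒ F = (-1/2, -3/8)
2. S is where the line through A parallel to MT meets line FT ⇒ S = (-3/5, -2/5)
3. Z is the midpoint of MC ⇒ Z = (1/2, 1/2)
2·[SFZ] = 1/16, 2·[ZSC] = 1
[SFZ]:[ZSC] = 1/16:1 = 1/16

[SFZ]:[ZSC] = 1/16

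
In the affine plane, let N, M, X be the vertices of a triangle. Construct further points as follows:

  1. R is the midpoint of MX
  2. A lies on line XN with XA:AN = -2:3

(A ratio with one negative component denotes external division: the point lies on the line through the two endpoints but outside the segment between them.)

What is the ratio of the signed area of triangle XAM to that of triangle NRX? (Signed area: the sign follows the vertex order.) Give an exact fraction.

[XAM]:[NRX] = -4

Choose coordinates N = (0, 0), M = (1, 0), X = (0, 1).
1. R is the midpoint of MX ⇒ R = (1/2, 1/2)
2. A lies on line XN with XA:AN = -2:3 ⇒ A = (0, 3)
2·[XAM] = -2, 2·[NRX] = 1/2
[XAM]:[NRX] = -2:1/2 = -4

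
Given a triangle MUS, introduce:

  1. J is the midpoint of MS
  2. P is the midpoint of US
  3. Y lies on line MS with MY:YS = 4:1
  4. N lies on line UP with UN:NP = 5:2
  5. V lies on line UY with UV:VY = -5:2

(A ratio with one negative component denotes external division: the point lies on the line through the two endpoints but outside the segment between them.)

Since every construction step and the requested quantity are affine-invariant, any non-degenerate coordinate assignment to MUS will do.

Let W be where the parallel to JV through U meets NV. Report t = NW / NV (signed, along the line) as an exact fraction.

Assign M = (0, 0), U = (1, 0), S = (0, 1) — the answer is frame-independent, so this choice is without loss of generality.
1. J is the midpoint of MS ⇒ J = (0, 1/2)
2. P is the midpoint of US ⇒ P = (1/2, 1/2)
3. Y lies on line MS with MY:YS = 4:1 ⇒ Y = (0, 4/5)
4. N lies on line UP with UN:NP = 5:2 ⇒ N = (9/14, 5/14)
5. V lies on line UY with UV:VY = -5:2 ⇒ V = (-2/3, 4/3)
through U parallel to JV: direction (-2/3, 5/6); meets NV at W = (91/111, 25/111)
W = N + t·(V−N) with t = -5/37

t = -5/37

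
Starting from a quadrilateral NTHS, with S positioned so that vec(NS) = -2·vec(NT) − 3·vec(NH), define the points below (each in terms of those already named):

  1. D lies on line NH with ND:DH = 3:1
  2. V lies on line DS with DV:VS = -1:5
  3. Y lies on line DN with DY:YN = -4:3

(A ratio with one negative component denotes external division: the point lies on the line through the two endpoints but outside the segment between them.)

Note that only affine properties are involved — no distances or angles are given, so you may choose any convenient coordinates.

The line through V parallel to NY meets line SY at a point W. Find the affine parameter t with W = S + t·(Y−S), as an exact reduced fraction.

t = 5/4

Choose coordinates N = (0, 0), T = (1, 0), H = (0, 1), S = (-2, -3).
1. D lies on line NH with ND:DH = 3:1 ⇒ D = (0, 3/4)
2. V lies on line DS with DV:VS = -1:5 ⇒ V = (1/2, 27/16)
3. Y lies on line DN with DY:YN = -4:3 ⇒ Y = (0, -9/4)
through V parallel to NY: direction (0, -9/4); meets SY at W = (1/2, -33/16)
W = S + t·(Y−S) with t = 5/4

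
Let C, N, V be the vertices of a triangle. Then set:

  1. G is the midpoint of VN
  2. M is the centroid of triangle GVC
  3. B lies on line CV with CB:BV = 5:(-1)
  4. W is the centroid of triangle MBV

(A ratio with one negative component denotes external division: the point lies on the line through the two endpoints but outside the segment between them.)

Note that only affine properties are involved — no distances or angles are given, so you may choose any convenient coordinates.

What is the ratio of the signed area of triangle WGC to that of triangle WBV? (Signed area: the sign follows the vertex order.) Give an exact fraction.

Choose coordinates C = (0, 0), N = (1, 0), V = (0, 1).
1. G is the midpoint of VN ⇒ G = (1/2, 1/2)
2. M is the centroid of triangle GVC ⇒ M = (1/6, 1/2)
3. B lies on line CV with CB:BV = 5:(-1) ⇒ B = (0, 5/4)
4. W is the centroid of triangle MBV ⇒ W = (1/18, 11/12)
2·[WGC] = -31/72, 2·[WBV] = 1/72
[WGC]:[WBV] = -31/72:1/72 = -31

[WGC]:[WBV] = -31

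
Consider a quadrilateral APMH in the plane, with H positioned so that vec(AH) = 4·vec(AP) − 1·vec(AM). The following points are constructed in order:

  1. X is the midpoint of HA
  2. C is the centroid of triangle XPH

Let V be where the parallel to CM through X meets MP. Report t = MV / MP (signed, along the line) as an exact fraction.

Choose coordinates A = (0, 0), P = (1, 0), M = (0, 1), H = (4, -1).
1. X is the midpoint of HA ⇒ X = (2, -1/2)
2. C is the centroid of triangle XPH ⇒ C = (7/3, -1/2)
through X parallel to CM: direction (-7/3, 3/2); meets MP at V = (3/5, 2/5)
V = M + t·(P−M) with t = 3/5

t = 3/5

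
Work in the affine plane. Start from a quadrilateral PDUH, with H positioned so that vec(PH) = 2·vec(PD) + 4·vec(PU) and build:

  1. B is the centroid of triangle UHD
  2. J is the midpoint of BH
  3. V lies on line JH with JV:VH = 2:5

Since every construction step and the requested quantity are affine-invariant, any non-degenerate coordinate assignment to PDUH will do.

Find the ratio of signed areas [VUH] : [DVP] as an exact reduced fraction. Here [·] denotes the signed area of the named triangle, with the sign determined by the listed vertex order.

[VUH]:[DVP] = -25/133

Choose coordinates P = (0, 0), D = (1, 0), U = (0, 1), H = (2, 4).
1. B is the centroid of triangle UHD ⇒ B = (1, 5/3)
2. J is the midpoint of BH ⇒ J = (3/2, 17/6)
3. V lies on line JH with JV:VH = 2:5 ⇒ V = (23/14, 19/6)
2·[VUH] = -25/42, 2·[DVP] = 19/6
[VUH]:[DVP] = -25/42:19/6 = -25/133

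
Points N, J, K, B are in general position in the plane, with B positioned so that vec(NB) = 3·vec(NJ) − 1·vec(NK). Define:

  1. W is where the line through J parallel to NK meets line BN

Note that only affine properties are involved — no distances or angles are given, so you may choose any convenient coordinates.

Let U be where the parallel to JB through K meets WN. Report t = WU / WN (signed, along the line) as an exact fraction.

Choose coordinates N = (0, 0), J = (1, 0), K = (0, 1), B = (3, -1).
1. W is where the line through J parallel to NK meets line BN ⇒ W = (1, -1/3)
through K parallel to JB: direction (2, -1); meets WN at U = (6, -2)
U = W + t·(N−W) with t = -5

t = -5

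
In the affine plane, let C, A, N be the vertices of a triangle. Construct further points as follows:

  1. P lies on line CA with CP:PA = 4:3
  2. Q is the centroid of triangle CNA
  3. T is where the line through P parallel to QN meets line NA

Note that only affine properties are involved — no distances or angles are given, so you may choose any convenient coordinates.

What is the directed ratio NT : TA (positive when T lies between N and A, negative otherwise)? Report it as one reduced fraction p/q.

Assign C = (0, 0), A = (1, 0), N = (0, 1) — the answer is frame-independent, so this choice is without loss of generality.
1. P lies on line CA with CP:PA = 4:3 ⇒ P = (4/7, 0)
2. Q is the centroid of triangle CNA ⇒ Q = (1/3, 1/3)
3. T is where the line through P parallel to QN meets line NA ⇒ T = (1/7, 6/7)
T = N + t·(A−N) with t = 1/7, so NT:TA = t:(1−t) = 1/7:6/7

NT:TA = 1/6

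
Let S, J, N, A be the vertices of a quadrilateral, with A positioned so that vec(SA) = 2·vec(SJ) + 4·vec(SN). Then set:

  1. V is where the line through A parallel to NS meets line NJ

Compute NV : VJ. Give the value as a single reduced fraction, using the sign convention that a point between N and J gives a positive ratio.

NV:VJ = -2

Set S = (0, 0), J = (1, 0), N = (0, 1), A = (2, 4); any affine frame gives the same invariant.
1. V is where the line through A parallel to NS meets line NJ ⇒ V = (2, -1)
V = N + t·(J−N) with t = 2, so NV:VJ = t:(1−t) = 2:-1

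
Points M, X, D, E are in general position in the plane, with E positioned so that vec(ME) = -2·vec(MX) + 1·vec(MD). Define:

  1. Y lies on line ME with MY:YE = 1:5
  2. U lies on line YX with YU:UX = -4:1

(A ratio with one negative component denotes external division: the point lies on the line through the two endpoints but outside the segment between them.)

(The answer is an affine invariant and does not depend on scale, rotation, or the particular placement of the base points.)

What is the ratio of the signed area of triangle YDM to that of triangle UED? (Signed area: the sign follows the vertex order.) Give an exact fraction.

Work in coordinates with M = (0, 0), X = (1, 0), D = (0, 1), E = (-2, 1).
1. Y lies on line ME with MY:YE = 1:5 ⇒ Y = (-1/3, 1/6)
2. U lies on line YX with YU:UX = -4:1 ⇒ U = (13/9, -1/18)
2·[YDM] = -1/3, 2·[UED] = -19/9
[YDM]:[UED] = -1/3:-19/9 = 3/19

[YDM]:[UED] = 3/19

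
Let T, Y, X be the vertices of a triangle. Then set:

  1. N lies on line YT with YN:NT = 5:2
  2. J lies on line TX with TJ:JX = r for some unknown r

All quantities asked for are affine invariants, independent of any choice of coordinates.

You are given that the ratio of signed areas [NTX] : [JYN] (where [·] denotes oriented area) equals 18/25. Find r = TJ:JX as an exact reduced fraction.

r = 5/4

Choose coordinates T = (0, 0), Y = (1, 0), X = (0, 1).
1. N lies on line YT with YN:NT = 5:2 ⇒ N = (2/7, 0)
2. With TJ:JX = r, write λ = r/(r+1) so J = T + λ·(X−T); J is affine-linear in λ
Every point depending on J is an affine combination of J and λ-independent points, so each such coordinate is linear in λ; the λ² term in each signed area is a multiple of (X−T)×(X−T) = 0, so 2·[NTX] and 2·[JYN] are each linear in λ. Evaluating at λ=0 and λ=1:
  2·[NTX] = -2/7,   2·[JYN] = -5/7·λ
So [NTX]:[JYN] = (-2/7) / (-5/7·λ). Setting this equal to 18/25:
  -2/7 = 18/25·(-5/7·λ)  ⇒  λ = 5/9
Then r = λ/(1−λ) = (5/9)/(4/9) = 5/4. Check: with r = 5/4, J = (0, 5/9) and [NTX]:[JYN] = 18/25 as required.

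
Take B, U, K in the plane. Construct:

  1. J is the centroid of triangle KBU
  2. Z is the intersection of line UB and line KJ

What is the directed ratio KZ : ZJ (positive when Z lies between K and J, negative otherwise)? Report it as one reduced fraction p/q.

Work in coordinates with B = (0, 0), U = (1, 0), K = (0, 1).
1. J is the centroid of triangle KBU ⇒ J = (1/3, 1/3)
2. Z is the intersection of line UB and line KJ ⇒ Z = (1/2, 0)
Z = K + t·(J−K) with t = 3/2, so KZ:ZJ = t:(1−t) = 3/2:-1/2

KZ:ZJ = -3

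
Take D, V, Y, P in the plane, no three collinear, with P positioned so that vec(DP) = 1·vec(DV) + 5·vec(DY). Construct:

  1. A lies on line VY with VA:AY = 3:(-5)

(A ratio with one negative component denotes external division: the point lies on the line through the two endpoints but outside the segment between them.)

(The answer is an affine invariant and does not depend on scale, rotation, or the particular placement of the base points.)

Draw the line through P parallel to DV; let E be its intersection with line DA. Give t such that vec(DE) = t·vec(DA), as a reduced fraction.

Assign D = (0, 0), V = (1, 0), Y = (0, 1), P = (1, 5) — the answer is frame-independent, so this choice is without loss of generality.
1. A lies on line VY with VA:AY = 3:(-5) ⇒ A = (5/2, -3/2)
through P parallel to DV: direction (1, 0); meets DA at E = (-25/3, 5)
E = D + t·(A−D) with t = -10/3

t = -10/3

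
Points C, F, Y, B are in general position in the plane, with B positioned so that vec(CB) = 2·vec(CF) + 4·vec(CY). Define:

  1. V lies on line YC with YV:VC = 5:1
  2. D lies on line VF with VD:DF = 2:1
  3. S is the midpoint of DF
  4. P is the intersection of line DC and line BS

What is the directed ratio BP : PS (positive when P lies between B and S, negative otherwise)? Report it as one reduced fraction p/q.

Assign C = (0, 0), F = (1, 0), Y = (0, 1), B = (2, 4) — the answer is frame-independent, so this choice is without loss of generality.
1. V lies on line YC with YV:VC = 5:1 ⇒ V = (0, 1/6)
2. D lies on line VF with VD:DF = 2:1 ⇒ D = (2/3, 1/18)
3. S is the midpoint of DF ⇒ S = (5/6, 1/36)
4. P is the intersection of line DC and line BS ⇒ P = (236/279, 59/837)
P = B + t·(S−B) with t = 92/93, so BP:PS = t:(1−t) = 92/93:1/93

BP:PS = 92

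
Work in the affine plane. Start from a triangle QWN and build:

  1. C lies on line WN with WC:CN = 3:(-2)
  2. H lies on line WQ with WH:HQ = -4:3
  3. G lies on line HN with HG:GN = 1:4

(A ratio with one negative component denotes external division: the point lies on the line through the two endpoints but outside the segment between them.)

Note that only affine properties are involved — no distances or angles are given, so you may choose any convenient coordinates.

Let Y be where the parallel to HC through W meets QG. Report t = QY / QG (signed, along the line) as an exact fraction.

t = -15/37

Assign Q = (0, 0), W = (1, 0), N = (0, 1) — the answer is frame-independent, so this choice is without loss of generality.
1. C lies on line WN with WC:CN = 3:(-2) ⇒ C = (-2, 3)
2. H lies on line WQ with WH:HQ = -4:3 ⇒ H = (-3, 0)
3. G lies on line HN with HG:GN = 1:4 ⇒ G = (-12/5, 1/5)
through W parallel to HC: direction (1, 3); meets QG at Y = (36/37, -3/37)
Y = Q + t·(G−Q) with t = -15/37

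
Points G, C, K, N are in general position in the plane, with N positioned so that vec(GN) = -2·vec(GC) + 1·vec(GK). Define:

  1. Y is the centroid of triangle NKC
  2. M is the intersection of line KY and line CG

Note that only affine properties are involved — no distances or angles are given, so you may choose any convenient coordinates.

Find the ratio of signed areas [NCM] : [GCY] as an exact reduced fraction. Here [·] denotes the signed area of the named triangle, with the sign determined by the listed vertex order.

[NCM]:[GCY] = -3

Assign G = (0, 0), C = (1, 0), K = (0, 1), N = (-2, 1) — the answer is frame-independent, so this choice is without loss of generality.
1. Y is the centroid of triangle NKC ⇒ Y = (-1/3, 2/3)
2. M is the intersection of line KY and line CG ⇒ M = (-1, 0)
2·[NCM] = -2, 2·[GCY] = 2/3
[NCM]:[GCY] = -2:2/3 = -3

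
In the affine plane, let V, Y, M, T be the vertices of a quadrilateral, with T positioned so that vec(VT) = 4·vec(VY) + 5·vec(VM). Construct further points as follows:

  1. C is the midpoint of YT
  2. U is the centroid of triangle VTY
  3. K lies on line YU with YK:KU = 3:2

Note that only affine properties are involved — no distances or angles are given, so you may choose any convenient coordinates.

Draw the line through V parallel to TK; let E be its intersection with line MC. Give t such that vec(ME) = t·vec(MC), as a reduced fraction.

t = 26/61

Choose coordinates V = (0, 0), Y = (1, 0), M = (0, 1), T = (4, 5).
1. C is the midpoint of YT ⇒ C = (5/2, 5/2)
2. U is the centroid of triangle VTY ⇒ U = (5/3, 5/3)
3. K lies on line YU with YK:KU = 3:2 ⇒ K = (7/5, 1)
through V parallel to TK: direction (-13/5, -4); meets MC at E = (65/61, 100/61)
E = M + t·(C−M) with t = 26/61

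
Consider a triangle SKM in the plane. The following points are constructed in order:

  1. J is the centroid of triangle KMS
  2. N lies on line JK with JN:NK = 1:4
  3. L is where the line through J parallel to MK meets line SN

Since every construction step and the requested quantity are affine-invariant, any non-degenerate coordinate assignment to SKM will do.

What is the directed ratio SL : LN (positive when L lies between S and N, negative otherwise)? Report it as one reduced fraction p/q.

SL:LN = 10

Choose coordinates S = (0, 0), K = (1, 0), M = (0, 1).
1. J is the centroid of triangle KMS ⇒ J = (1/3, 1/3)
2. N lies on line JK with JN:NK = 1:4 ⇒ N = (7/15, 4/15)
3. L is where the line through J parallel to MK meets line SN ⇒ L = (14/33, 8/33)
L = S + t·(N−S) with t = 10/11, so SL:LN = t:(1−t) = 10/11:1/11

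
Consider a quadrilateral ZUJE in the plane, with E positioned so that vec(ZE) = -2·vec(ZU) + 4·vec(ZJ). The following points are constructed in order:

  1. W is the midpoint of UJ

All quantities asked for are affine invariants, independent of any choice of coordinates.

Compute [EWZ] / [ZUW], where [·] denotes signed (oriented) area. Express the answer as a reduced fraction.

[EWZ]:[ZUW] = -6

Set Z = (0, 0), U = (1, 0), J = (0, 1), E = (-2, 4); any affine frame gives the same invariant.
1. W is the midpoint of UJ ⇒ W = (1/2, 1/2)
2·[EWZ] = -3, 2·[ZUW] = 1/2
[EWZ]:[ZUW] = -3:1/2 = -6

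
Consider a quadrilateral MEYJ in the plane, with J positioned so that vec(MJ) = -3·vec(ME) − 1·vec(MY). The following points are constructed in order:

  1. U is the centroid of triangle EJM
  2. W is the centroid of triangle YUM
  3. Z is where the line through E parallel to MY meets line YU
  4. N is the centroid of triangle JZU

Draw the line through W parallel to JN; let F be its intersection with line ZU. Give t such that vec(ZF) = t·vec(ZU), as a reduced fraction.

t = 107/120

Choose coordinates M = (0, 0), E = (1, 0), Y = (0, 1), J = (-3, -1).
1. U is the centroid of triangle EJM ⇒ U = (-2/3, -1/3)
2. W is the centroid of triangle YUM ⇒ W = (-2/9, 2/9)
3. Z is where the line through E parallel to MY meets line YU ⇒ Z = (1, 3)
4. N is the centroid of triangle JZU ⇒ N = (-8/9, 5/9)
through W parallel to JN: direction (19/9, 14/9); meets ZU at F = (-35/72, 1/36)
F = Z + t·(U−Z) with t = 107/120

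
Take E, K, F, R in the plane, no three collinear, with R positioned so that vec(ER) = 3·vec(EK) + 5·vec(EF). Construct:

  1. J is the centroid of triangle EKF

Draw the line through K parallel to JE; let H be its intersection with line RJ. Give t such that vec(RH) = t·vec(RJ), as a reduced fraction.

Work in coordinates with E = (0, 0), K = (1, 0), F = (0, 1), R = (3, 5).
1. J is the centroid of triangle EKF ⇒ J = (1/3, 1/3)
through K parallel to JE: direction (-1/3, -1/3); meets RJ at H = (-1, -2)
H = R + t·(J−R) with t = 3/2

t = 3/2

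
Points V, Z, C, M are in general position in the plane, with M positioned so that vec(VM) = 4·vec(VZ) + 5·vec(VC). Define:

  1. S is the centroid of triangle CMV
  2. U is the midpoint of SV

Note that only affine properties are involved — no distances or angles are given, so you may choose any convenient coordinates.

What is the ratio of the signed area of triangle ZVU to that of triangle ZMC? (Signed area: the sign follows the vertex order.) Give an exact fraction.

[ZVU]:[ZMC] = -1/8

Choose coordinates V = (0, 0), Z = (1, 0), C = (0, 1), M = (4, 5).
1. S is the centroid of triangle CMV ⇒ S = (4/3, 2)
2. U is the midpoint of SV ⇒ U = (2/3, 1)
2·[ZVU] = -1, 2·[ZMC] = 8
[ZVU]:[ZMC] = -1:8 = -1/8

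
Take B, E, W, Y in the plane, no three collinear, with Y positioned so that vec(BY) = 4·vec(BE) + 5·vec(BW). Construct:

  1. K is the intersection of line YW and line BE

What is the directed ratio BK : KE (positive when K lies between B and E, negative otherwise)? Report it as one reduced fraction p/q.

Assign B = (0, 0), E = (1, 0), W = (0, 1), Y = (4, 5) — the answer is frame-independent, so this choice is without loss of generality.
1. K is the intersection of line YW and line BE ⇒ K = (-1, 0)
K = B + t·(E−B) with t = -1, so BK:KE = t:(1−t) = -1:2

BK:KE = -1/2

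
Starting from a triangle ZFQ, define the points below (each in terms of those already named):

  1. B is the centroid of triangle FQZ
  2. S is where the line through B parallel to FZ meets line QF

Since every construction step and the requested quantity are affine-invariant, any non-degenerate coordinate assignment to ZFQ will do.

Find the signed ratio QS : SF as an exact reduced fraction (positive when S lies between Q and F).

QS:SF = 2

Choose coordinates Z = (0, 0), F = (1, 0), Q = (0, 1).
1. B is the centroid of triangle FQZ ⇒ B = (1/3, 1/3)
2. S is where the line through B parallel to FZ meets line QF ⇒ S = (2/3, 1/3)
S = Q + t·(F−Q) with t = 2/3, so QS:SF = t:(1−t) = 2/3:1/3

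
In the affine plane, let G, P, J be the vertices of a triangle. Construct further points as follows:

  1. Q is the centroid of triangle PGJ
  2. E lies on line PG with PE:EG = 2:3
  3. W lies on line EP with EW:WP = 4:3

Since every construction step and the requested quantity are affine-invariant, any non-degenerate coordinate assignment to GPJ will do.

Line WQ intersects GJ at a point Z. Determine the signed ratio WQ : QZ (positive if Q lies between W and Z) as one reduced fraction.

Choose coordinates G = (0, 0), P = (1, 0), J = (0, 1).
1. Q is the centroid of triangle PGJ ⇒ Q = (1/3, 1/3)
2. E lies on line PG with PE:EG = 2:3 ⇒ E = (3/5, 0)
3. W lies on line EP with EW:WP = 4:3 ⇒ W = (29/35, 0)
line WQ meets GJ at Z = (0, 29/52)
Q = W + t·(Z−W) with t = 52/87, so WQ:QZ = 52/87:35/87

WQ:QZ = 52/35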